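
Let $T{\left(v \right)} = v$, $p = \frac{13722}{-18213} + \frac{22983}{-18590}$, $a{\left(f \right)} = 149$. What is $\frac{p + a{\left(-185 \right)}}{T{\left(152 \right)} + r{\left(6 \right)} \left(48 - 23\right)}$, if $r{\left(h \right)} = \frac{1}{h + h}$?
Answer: $\frac{7657644534}{8026074485} \approx 0.9541$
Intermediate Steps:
$r{\left(h \right)} = \frac{1}{2 h}$
$p = - \frac{17273881}{8681530}$ ($p = 13722 \left(- \frac{1}{18213}\right) + 22983 \left(- \frac{1}{18590}\right) = - \frac{4574}{6071} - \frac{22983}{18590} = - \frac{17273881}{8681530} \approx -1.9897$)
$\frac{p + a{\left(-185 \right)}}{T{\left(152 \right)} + r{\left(6 \right)} \left(48 - 23\right)} = \frac{- \frac{17273881}{8681530} + 149}{152 + \frac{1}{2 \cdot 6} \left(48 - 23\right)} = \frac{1276274089}{8681530 \left(152 + \frac{1}{2} \cdot \frac{1}{6} \cdot 25\right)} = \frac{1276274089}{8681530 \left(152 + \frac{1}{12} \cdot 25\right)} = \frac{1276274089}{8681530 \left(152 + \frac{25}{12}\right)} = \frac{1276274089}{8681530 \cdot \frac{1849}{12}} = \frac{1276274089}{8681530} \cdot \frac{12}{1849} = \frac{7657644534}{8026074485}$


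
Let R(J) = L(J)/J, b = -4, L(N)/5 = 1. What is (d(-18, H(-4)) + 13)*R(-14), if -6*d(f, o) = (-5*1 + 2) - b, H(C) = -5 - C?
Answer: -55/12 ≈ -4.5833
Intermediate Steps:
L(N) = 5 (L(N) = 5*1 = 5)
R(J) = 5/J
d(f, o) = -1/6 (d(f, o) = -((-5*1 + 2) - 1*(-4))/6 = -((-5 + 2) + 4)/6 = -(-3 + 4)/6 = -1/6*1 = -1/6)
(d(-18, H(-4)) + 13)*R(-14) = (-1/6 + 13)*(5/(-14)) = 77*(5*(-1/14))/6 = (77/6)*(-5/14) = -55/12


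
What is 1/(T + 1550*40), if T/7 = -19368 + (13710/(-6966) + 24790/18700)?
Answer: -2171070/159748410137 ≈ -1.3591e-5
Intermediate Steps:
T = -294354750137/2171070 (T = 7*(-19368 + (13710/(-6966) + 24790/18700)) = 7*(-19368 + (13710*(-1/6966) + 24790*(1/18700))) = 7*(-19368 + (-2285/1161 + 2479/1870)) = 7*(-19368 - 1394831/2171070) = 7*(-42050678591/2171070) = -294354750137/2171070 ≈ -1.3558e+5)
1/(T + 1550*40) = 1/(-294354750137/2171070 + 1550*40) = 1/(-294354750137/2171070 + 62000) = 1/(-159748410137/2171070) = -2171070/159748410137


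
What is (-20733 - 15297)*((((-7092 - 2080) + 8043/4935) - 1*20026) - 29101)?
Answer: 98721349692/47 ≈ 2.1005e+9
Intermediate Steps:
(-20733 - 15297)*((((-7092 - 2080) + 8043/4935) - 1*20026) - 29101) = -36030*(((-9172 + 8043*(1/4935)) - 20026) - 29101) = -36030*(((-9172 + 383/235) - 20026) - 29101) = -36030*((-2155037/235 - 20026) - 29101) = -36030*(-6861147/235 - 29101) = -36030*(-13699882/235) = 98721349692/47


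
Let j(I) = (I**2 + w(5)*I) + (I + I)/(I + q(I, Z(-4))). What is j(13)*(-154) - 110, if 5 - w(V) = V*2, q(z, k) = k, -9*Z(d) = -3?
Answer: -164263/10 ≈ -16426.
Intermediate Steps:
Z(d) = 1/3 (Z(d) = -1/9*(-3) = 1/3)
w(V) = 5 - 2*V (w(V) = 5 - V*2 = 5 - 2*V)
j(I) = I**2 - 5*I + 2*I/(1/3 + I) (j(I) = (I**2 + (5 - 2*5)*I) + (I + I)/(I + 1/3) = (I**2 + (5 - 10)*I) + (2*I)/(1/3 + I) = (I**2 - 5*I) + 2*I/(1/3 + I) = I**2 - 5*I + 2*I/(1/3 + I))
j(13)*(-154) - 110 = (13*(1 - 14*13 + 3*13**2)/(1 + 3*13))*(-154) - 110 = (13*(1 - 182 + 3*169)/(1 + 39))*(-154) - 110 = (13*(1 - 182 + 507)/40)*(-154) - 110 = (13*(1/40)*326)*(-154) - 110 = (2119/20)*(-154) - 110 = -163163/10 - 110 = -164263/10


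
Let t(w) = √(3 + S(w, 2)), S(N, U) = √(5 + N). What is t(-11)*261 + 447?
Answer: 447 + 261*√(3 + I*√6) ≈ 930.84 + 172.44*I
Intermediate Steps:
t(w) = √(3 + √(5 + w))
t(-11)*261 + 447 = √(3 + √(5 - 11))*261 + 447 = √(3 + √(-6))*261 + 447 = √(3 + I*√6)*261 + 447 = 261*√(3 + I*√6) + 447 = 447 + 261*√(3 + I*√6)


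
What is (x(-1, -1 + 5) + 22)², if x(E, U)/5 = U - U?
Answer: 484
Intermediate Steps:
x(E, U) = 0 (x(E, U) = 5*(U - U) = 5*0 = 0)
(x(-1, -1 + 5) + 22)² = (0 + 22)² = 22² = 484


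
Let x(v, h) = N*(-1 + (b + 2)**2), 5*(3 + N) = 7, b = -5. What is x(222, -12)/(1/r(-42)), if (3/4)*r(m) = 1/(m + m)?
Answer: 64/315 ≈ 0.20317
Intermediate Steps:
r(m) = 2/(3*m) (r(m) = 4/(3*(m + m)) = 4/(3*((2*m))) = 4*(1/(2*m))/3 = 2/(3*m))
N = -8/5 (N = -3 + (1/5)*7 = -3 + 7/5 = -8/5 ≈ -1.6000)
x(v, h) = -64/5 (x(v, h) = -8*(-1 + (-5 + 2)**2)/5 = -8*(-1 + (-3)**2)/5 = -8*(-1 + 9)/5 = -8/5*8 = -64/5)
x(222, -12)/(1/r(-42)) = -64*(2/3)/(-42)/5 = -64*(2/3)*(-1/42)/5 = -64/(5*(1/(-1/63))) = -64/5/(-63) = -64/5*(-1/63) = 64/315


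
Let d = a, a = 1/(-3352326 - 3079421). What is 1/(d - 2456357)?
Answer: -6431747/15798666765680 ≈ -4.0711e-7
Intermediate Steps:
a = -1/6431747 (a = 1/(-6431747) = -1/6431747 ≈ -1.5548e-7)
d = -1/6431747 ≈ -1.5548e-7
1/(d - 2456357) = 1/(-1/6431747 - 2456357) = 1/(-15798666765680/6431747) = -6431747/15798666765680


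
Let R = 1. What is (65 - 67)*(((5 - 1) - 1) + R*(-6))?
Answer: 6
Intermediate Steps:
(65 - 67)*(((5 - 1) - 1) + R*(-6)) = (65 - 67)*(((5 - 1) - 1) + 1*(-6)) = -2*((4 - 1) - 6) = -2*(3 - 6) = -2*(-3) = 6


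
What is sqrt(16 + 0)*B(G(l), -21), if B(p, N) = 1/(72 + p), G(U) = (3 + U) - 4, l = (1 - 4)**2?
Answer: 1/20 ≈ 0.050000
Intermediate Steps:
l = 9 (l = (-3)**2 = 9)
G(U) = -1 + U
sqrt(16 + 0)*B(G(l), -21) = sqrt(16 + 0)/(72 + (-1 + 9)) = sqrt(16)/(72 + 8) = 4/80 = 4*(1/80) = 1/20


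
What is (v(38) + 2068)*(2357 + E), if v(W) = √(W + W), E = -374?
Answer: 4100844 + 3966*√19 ≈ 4.1181e+6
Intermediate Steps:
v(W) = √2*√W (v(W) = √(2*W) = √2*√W)
(v(38) + 2068)*(2357 + E) = (√2*√38 + 2068)*(2357 - 374) = (2*√19 + 2068)*1983 = (2068 + 2*√19)*1983 = 4100844 + 3966*√19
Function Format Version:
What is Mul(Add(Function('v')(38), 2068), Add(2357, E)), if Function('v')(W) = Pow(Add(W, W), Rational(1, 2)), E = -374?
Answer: Add(4100844, Mul(3966, Pow(19, Rational(1, 2)))) ≈ 4.1181e+6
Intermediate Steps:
Function('v')(W) = Mul(Pow(2, Rational(1, 2)), Pow(W, Rational(1, 2))) (Function('v')(W) = Pow(Mul(2, W), Rational(1, 2)) = Mul(Pow(2, Rational(1, 2)), Pow(W, Rational(1, 2))))
Mul(Add(Function('v')(38), 2068), Add(2357, E)) = Mul(Add(Mul(Pow(2, Rational(1, 2)), Pow(38, Rational(1, 2))), 2068), Add(2357, -374)) = Mul(Add(Mul(2, Pow(19, Rational(1, 2))), 2068), 1983) = Mul(Add(2068, Mul(2, Pow(19, Rational(1, 2)))), 1983) = Add(4100844, Mul(3966, Pow(19, Rational(1, 2))))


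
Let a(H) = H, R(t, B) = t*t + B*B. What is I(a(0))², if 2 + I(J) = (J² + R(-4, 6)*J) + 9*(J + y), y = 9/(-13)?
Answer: 11449/169 ≈ 67.746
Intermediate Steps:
R(t, B) = B² + t² (R(t, B) = t² + B² = B² + t²)
y = -9/13 (y = 9*(-1/13) = -9/13 ≈ -0.69231)
I(J) = -107/13 + J² + 61*J (I(J) = -2 + ((J² + (6² + (-4)²)*J) + 9*(J - 9/13)) = -2 + ((J² + (36 + 16)*J) + 9*(-9/13 + J)) = -2 + ((J² + 52*J) + (-81/13 + 9*J)) = -2 + (-81/13 + J² + 61*J) = -107/13 + J² + 61*J)
I(a(0))² = (-107/13 + 0² + 61*0)² = (-107/13 + 0 + 0)² = (-107/13)² = 11449/169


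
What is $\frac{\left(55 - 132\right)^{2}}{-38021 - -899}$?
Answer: $- \frac{5929}{37122} \approx -0.15972$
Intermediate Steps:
$\frac{\left(55 - 132\right)^{2}}{-38021 - -899} = \frac{\left(-77\right)^{2}}{-38021 + 899} = \frac{5929}{-37122} = 5929 \left(- \frac{1}{37122}\right) = - \frac{5929}{37122}$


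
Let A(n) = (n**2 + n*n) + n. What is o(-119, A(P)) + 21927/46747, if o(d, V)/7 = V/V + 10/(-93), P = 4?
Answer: 29199218/4347471 ≈ 6.7164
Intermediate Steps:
A(n) = n + 2*n**2 (A(n) = (n**2 + n**2) + n = 2*n**2 + n = n + 2*n**2)
o(d, V) = 581/93 (o(d, V) = 7*(V/V + 10/(-93)) = 7*(1 + 10*(-1/93)) = 7*(1 - 10/93) = 7*(83/93) = 581/93)
o(-119, A(P)) + 21927/46747 = 581/93 + 21927/46747 = 29199218/4347471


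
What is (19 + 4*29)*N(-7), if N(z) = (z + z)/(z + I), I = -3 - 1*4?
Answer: 135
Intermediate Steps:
I = -7 (I = -3 - 4 = -7)
N(z) = 2*z/(-7 + z) (N(z) = (z + z)/(z - 7) = (2*z)/(-7 + z) = 2*z/(-7 + z))
(19 + 4*29)*N(-7) = (19 + 4*29)*(2*(-7)/(-7 - 7)) = (19 + 116)*(2*(-7)/(-14)) = 135*(2*(-7)*(-1/14)) = 135*1 = 135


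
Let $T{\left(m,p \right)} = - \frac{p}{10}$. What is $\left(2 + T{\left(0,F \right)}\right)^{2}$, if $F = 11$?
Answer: $\frac{81}{100} \approx 0.81$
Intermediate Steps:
$T{\left(m,p \right)} = - \frac{p}{10}$
$\left(2 + T{\left(0,F \right)}\right)^{2} = \left(2 - \frac{11}{10}\right)^{2} = \left(\frac{9}{10}\right)^{2} = \frac{81}{100}$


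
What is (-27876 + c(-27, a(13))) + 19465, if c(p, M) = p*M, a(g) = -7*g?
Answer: -5954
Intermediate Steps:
c(p, M) = M*p
(-27876 + c(-27, a(13))) + 19465 = (-27876 - 7*13*(-27)) + 19465 = (-27876 - 91*(-27)) + 19465 = (-27876 + 2457) + 19465 = -25419 + 19465 = -5954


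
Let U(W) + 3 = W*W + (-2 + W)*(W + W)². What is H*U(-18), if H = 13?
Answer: -332787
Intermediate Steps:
U(W) = -3 + W² + 4*W²*(-2 + W) (U(W) = -3 + (W*W + (-2 + W)*(W + W)²) = -3 + (W² + (-2 + W)*(2*W)²) = -3 + (W² + (-2 + W)*(4*W²)) = -3 + (W² + 4*W²*(-2 + W)) = -3 + W² + 4*W²*(-2 + W))
H*U(-18) = 13*(-3 - 7*(-18)² + 4*(-18)³) = 13*(-3 - 7*324 + 4*(-5832)) = 13*(-3 - 2268 - 23328) = 13*(-25599) = -332787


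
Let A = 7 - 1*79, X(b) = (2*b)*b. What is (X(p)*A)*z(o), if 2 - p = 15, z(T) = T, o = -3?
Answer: 73008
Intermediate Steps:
p = -13 (p = 2 - 1*15 = 2 - 15 = -13)
X(b) = 2*b²
A = -72 (A = 7 - 79 = -72)
(X(p)*A)*z(o) = ((2*(-13)²)*(-72))*(-3) = ((2*169)*(-72))*(-3) = (338*(-72))*(-3) = -24336*(-3) = 73008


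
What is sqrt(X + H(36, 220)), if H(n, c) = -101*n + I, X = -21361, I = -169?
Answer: I*sqrt(25166) ≈ 158.64*I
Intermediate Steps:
H(n, c) = -169 - 101*n (H(n, c) = -101*n - 169 = -169 - 101*n)
sqrt(X + H(36, 220)) = sqrt(-21361 + (-169 - 101*36)) = sqrt(-21361 + (-169 - 3636)) = sqrt(-21361 - 3805) = sqrt(-25166) = I*sqrt(25166)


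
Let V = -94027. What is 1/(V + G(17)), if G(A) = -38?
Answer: -1/94065 ≈ -1.0631e-5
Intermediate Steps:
1/(V + G(17)) = 1/(-94027 - 38) = 1/(-94065) = -1/94065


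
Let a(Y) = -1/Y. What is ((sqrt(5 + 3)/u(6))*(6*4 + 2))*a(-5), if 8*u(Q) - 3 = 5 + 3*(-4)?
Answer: -104*sqrt(2)/5 ≈ -29.416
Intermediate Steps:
u(Q) = -1/2 (u(Q) = 3/8 + (5 + 3*(-4))/8 = 3/8 + (5 - 12)/8 = 3/8 + (1/8)*(-7) = 3/8 - 7/8 = -1/2)
((sqrt(5 + 3)/u(6))*(6*4 + 2))*a(-5) = ((sqrt(5 + 3)/(-1/2))*(6*4 + 2))*(-1/(-5)) = ((sqrt(8)*(-2))*(24 + 2))*(-1*(-1/5)) = (((2*sqrt(2))*(-2))*26)*(1/5) = (-4*sqrt(2)*26)*(1/5) = -104*sqrt(2)*(1/5) = -104*sqrt(2)/5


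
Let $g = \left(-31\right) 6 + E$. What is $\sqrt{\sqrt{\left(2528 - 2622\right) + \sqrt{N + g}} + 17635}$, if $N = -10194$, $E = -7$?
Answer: $\sqrt{17635 + \sqrt{-94 + i \sqrt{10387}}} \approx 132.81 + 0.0406 i$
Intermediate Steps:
$g = -193$ ($g = \left(-31\right) 6 - 7 = -186 - 7 = -193$)
$\sqrt{\sqrt{\left(2528 - 2622\right) + \sqrt{N + g}} + 17635} = \sqrt{\sqrt{\left(2528 - 2622\right) + \sqrt{-10194 - 193}} + 17635} = \sqrt{\sqrt{\left(2528 - 2622\right) + \sqrt{-10387}} + 17635} = \sqrt{\sqrt{-94 + i \sqrt{10387}} + 17635} = \sqrt{17635 + \sqrt{-94 + i \sqrt{10387}}}$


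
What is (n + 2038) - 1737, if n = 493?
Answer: 794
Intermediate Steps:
(n + 2038) - 1737 = (493 + 2038) - 1737 = 2531 - 1737 = 794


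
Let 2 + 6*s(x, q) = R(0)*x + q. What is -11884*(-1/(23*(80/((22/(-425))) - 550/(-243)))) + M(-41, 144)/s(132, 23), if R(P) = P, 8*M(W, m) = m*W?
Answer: -70128082062/332058475 ≈ -211.19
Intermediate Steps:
M(W, m) = W*m/8 (M(W, m) = (m*W)/8 = (W*m)/8 = W*m/8)
s(x, q) = -1/3 + q/6 (s(x, q) = -1/3 + (0*x + q)/6 = -1/3 + (0 + q)/6 = -1/3 + q/6)
-11884*(-1/(23*(80/((22/(-425))) - 550/(-243)))) + M(-41, 144)/s(132, 23) = -11884*(-1/(23*(80/((22/(-425))) - 550/(-243)))) + ((1/8)*(-41)*144)/(-1/3 + (1/6)*23) = -11884*(-1/(23*(80/((22*(-1/425))) - 550*(-1/243)))) - 738/(-1/3 + 23/6) = -11884*(-1/(23*(80/(-22/425) + 550/243))) - 738/7/2 = -11884*(-1/(23*(80*(-425/22) + 550/243))) - 738*2/7 = -11884*(-1/(23*(-17000/11 + 550/243))) - 1476/7 = -11884/((-4124950/2673*(-23))) - 1476/7 = -11884/94873850/2673 - 1476/7 = -11884*2673/94873850 - 1476/7 = -15882966/47436925 - 1476/7 = -70128082062/332058475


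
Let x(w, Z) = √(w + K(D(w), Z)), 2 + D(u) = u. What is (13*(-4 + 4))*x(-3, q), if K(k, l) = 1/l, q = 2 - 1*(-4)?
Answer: 0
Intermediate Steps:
q = 6 (q = 2 + 4 = 6)
D(u) = -2 + u
x(w, Z) = √(w + 1/Z)
(13*(-4 + 4))*x(-3, q) = (13*(-4 + 4))*√(-3 + 1/6) = (13*0)*√(-3 + ⅙) = 0*√(-17/6) = 0*(I*√102/6) = 0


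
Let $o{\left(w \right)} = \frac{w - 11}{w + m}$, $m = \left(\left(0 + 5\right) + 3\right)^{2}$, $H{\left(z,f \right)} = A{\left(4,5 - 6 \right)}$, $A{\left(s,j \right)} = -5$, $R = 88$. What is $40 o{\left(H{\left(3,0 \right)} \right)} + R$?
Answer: $\frac{4552}{59} \approx 77.153$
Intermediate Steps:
$H{\left(z,f \right)} = -5$
$m = 64$ ($m = \left(5 + 3\right)^{2} = 8^{2} = 64$)
$o{\left(w \right)} = \frac{-11 + w}{64 + w}$ ($o{\left(w \right)} = \frac{w - 11}{w + 64} = \frac{-11 + w}{64 + w}$)
$40 o{\left(H{\left(3,0 \right)} \right)} + R = 40 \frac{-11 - 5}{64 - 5} + 88 = 40 \cdot \frac{1}{59} \left(-16\right) + 88 = 40 \left(- \frac{16}{59}\right) + 88 = - \frac{640}{59} + 88 = \frac{4552}{59}$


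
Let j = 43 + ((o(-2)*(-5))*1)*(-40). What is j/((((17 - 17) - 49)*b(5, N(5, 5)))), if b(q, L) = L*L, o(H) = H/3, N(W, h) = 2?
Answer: 271/588 ≈ 0.46088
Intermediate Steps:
o(H) = H/3 (o(H) = H*(⅓) = H/3)
b(q, L) = L²
j = -271/3 (j = 43 + ((((⅓)*(-2))*(-5))*1)*(-40) = 43 + (-⅔*(-5)*1)*(-40) = 43 + ((10/3)*1)*(-40) = 43 + (10/3)*(-40) = 43 - 400/3 = -271/3 ≈ -90.333)
j/((((17 - 17) - 49)*b(5, N(5, 5)))) = -271*1/(4*((17 - 17) - 49))/3 = -271*1/(4*(0 - 49))/3 = -271/(3*((-49*4))) = -271/3/(-196) = -271/3*(-1/196) = 271/588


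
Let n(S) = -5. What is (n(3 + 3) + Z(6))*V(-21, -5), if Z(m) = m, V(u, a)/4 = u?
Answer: -84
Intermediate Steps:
V(u, a) = 4*u
(n(3 + 3) + Z(6))*V(-21, -5) = (-5 + 6)*(4*(-21)) = 1*(-84) = -84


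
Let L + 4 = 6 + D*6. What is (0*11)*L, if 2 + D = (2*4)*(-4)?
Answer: 0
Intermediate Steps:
D = -34 (D = -2 + (2*4)*(-4) = -2 + 8*(-4) = -2 - 32 = -34)
L = -202 (L = -4 + (6 - 34*6) = -4 + (6 - 204) = -4 - 198 = -202)
(0*11)*L = (0*11)*(-202) = 0*(-202) = 0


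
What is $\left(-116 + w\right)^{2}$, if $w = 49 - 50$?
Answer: $13689$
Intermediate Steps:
$w = -1$ ($w = 49 - 50 = -1$)
$\left(-116 + w\right)^{2} = \left(-116 - 1\right)^{2} = \left(-117\right)^{2} = 13689$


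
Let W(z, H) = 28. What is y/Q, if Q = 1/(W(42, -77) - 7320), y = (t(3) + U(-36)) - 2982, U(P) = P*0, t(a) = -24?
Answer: 21919752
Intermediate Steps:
U(P) = 0
y = -3006 (y = (-24 + 0) - 2982 = -24 - 2982 = -3006)
Q = -1/7292 (Q = 1/(28 - 7320) = 1/(-7292) = -1/7292 ≈ -0.00013714)
y/Q = -3006/(-1/7292) = -3006*(-7292) = 21919752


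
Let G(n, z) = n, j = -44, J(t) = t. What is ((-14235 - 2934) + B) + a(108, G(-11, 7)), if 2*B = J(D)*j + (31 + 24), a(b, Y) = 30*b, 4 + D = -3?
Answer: -27495/2 ≈ -13748.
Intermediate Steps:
D = -7 (D = -4 - 3 = -7)
B = 363/2 (B = (-7*(-44) + (31 + 24))/2 = (308 + 55)/2 = (½)*363 = 363/2 ≈ 181.50)
((-14235 - 2934) + B) + a(108, G(-11, 7)) = ((-14235 - 2934) + 363/2) + 30*108 = (-17169 + 363/2) + 3240 = -33975/2 + 3240 = -27495/2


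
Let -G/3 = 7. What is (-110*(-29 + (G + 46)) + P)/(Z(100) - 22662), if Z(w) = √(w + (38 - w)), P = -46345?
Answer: 520149555/256783103 + 45905*√38/513566206 ≈ 2.0262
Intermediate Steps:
G = -21 (G = -3*7 = -21)
Z(w) = √38
(-110*(-29 + (G + 46)) + P)/(Z(100) - 22662) = (-110*(-29 + (-21 + 46)) - 46345)/(√38 - 22662) = (-110*(-29 + 25) - 46345)/(-22662 + √38) = (-110*(-4) - 46345)/(-22662 + √38) = (440 - 46345)/(-22662 + √38) = -45905/(-22662 + √38)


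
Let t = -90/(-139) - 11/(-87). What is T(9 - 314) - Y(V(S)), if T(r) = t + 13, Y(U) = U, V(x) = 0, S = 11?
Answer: 166568/12093 ≈ 13.774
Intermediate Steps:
t = 9359/12093 (t = -90*(-1/139) - 11*(-1/87) = 90/139 + 11/87 = 9359/12093 ≈ 0.77392)
T(r) = 166568/12093 (T(r) = 9359/12093 + 13 = 166568/12093)
T(9 - 314) - Y(V(S)) = 166568/12093 - 1*0 = 166568/12093 + 0 = 166568/12093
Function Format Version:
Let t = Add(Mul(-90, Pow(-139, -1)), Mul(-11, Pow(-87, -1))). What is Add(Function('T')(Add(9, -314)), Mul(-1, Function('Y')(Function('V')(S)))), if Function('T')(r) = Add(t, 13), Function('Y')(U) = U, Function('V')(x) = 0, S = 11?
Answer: Rational(166568, 12093) ≈ 13.774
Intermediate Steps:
t = Rational(9359, 12093) (t = Add(Mul(-90, Rational(-1, 139)), Mul(-11, Rational(-1, 87))) = Add(Rational(90, 139), Rational(11, 87)) = Rational(9359, 12093) ≈ 0.77392)
Function('T')(r) = Rational(166568, 12093) (Function('T')(r) = Add(Rational(9359, 12093), 13) = Rational(166568, 12093))
Add(Function('T')(Add(9, -314)), Mul(-1, Function('Y')(Function('V')(S)))) = Add(Rational(166568, 12093), Mul(-1, 0)) = Add(Rational(166568, 12093), 0) = Rational(166568, 12093)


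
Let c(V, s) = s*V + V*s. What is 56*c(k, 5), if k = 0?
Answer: 0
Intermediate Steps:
c(V, s) = 2*V*s (c(V, s) = V*s + V*s = 2*V*s)
56*c(k, 5) = 56*(2*0*5) = 56*0 = 0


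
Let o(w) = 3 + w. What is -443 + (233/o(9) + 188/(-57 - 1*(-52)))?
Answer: -27671/60 ≈ -461.18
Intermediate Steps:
-443 + (233/o(9) + 188/(-57 - 1*(-52))) = -443 + (233/(3 + 9) + 188/(-57 - 1*(-52))) = -443 + (233/12 + 188/(-57 + 52)) = -443 + (233*(1/12) + 188/(-5)) = -443 + (233/12 + 188*(-⅕)) = -443 + (233/12 - 188/5) = -443 - 1091/60 = -27671/60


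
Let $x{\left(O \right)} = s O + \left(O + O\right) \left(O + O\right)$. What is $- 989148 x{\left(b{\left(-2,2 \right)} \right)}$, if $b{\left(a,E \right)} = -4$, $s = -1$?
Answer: $-67262064$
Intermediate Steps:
$x{\left(O \right)} = - O + 4 O^{2}$ ($x{\left(O \right)} = - O + \left(O + O\right) \left(O + O\right) = - O + 2 O 2 O = - O + 4 O^{2}$)
$- 989148 x{\left(b{\left(-2,2 \right)} \right)} = - 989148 \left(- 4 \left(-1 + 4 \left(-4\right)\right)\right) = - 989148 \left(- 4 \left(-1 - 16\right)\right) = - 989148 \left(\left(-4\right) \left(-17\right)\right) = \left(-989148\right) 68 = -67262064$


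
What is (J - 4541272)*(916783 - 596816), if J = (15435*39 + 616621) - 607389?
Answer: -1257494307525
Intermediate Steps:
J = 611197 (J = (601965 + 616621) - 607389 = 1218586 - 607389 = 611197)
(J - 4541272)*(916783 - 596816) = (611197 - 4541272)*(916783 - 596816) = -3930075*319967 = -1257494307525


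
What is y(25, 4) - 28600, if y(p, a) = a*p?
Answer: -28500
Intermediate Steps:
y(25, 4) - 28600 = 4*25 - 28600 = 100 - 28600 = -28500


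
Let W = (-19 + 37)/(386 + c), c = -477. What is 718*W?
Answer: -12924/91 ≈ -142.02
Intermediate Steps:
W = -18/91 (W = (-19 + 37)/(386 - 477) = 18/(-91) = 18*(-1/91) = -18/91 ≈ -0.19780)
718*W = 718*(-18/91) = -12924/91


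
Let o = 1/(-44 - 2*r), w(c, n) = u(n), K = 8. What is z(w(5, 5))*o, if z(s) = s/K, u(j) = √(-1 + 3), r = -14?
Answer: -√2/128 ≈ -0.011049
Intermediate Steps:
u(j) = √2
w(c, n) = √2
z(s) = s/8
o = -1/16 (o = 1/(-44 - 2*(-14)) = 1/(-44 + 28) = 1/(-16) = -1/16 ≈ -0.062500)
z(w(5, 5))*o = (√2/8)*(-1/16) = -√2/128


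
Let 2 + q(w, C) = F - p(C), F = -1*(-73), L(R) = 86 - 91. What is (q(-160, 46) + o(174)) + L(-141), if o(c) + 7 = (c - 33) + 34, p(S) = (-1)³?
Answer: 235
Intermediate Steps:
p(S) = -1
L(R) = -5
F = 73
q(w, C) = 72 (q(w, C) = -2 + (73 - 1*(-1)) = -2 + (73 + 1) = -2 + 74 = 72)
o(c) = -6 + c (o(c) = -7 + ((c - 33) + 34) = -7 + ((-33 + c) + 34) = -7 + (1 + c) = -6 + c)
(q(-160, 46) + o(174)) + L(-141) = (72 + (-6 + 174)) - 5 = (72 + 168) - 5 = 240 - 5 = 235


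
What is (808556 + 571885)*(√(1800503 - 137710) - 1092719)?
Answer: -1508434109079 + 1380441*√1662793 ≈ -1.5067e+12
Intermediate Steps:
(808556 + 571885)*(√(1800503 - 137710) - 1092719) = 1380441*(√1662793 - 1092719) = 1380441*(-1092719 + √1662793) = -1508434109079 + 1380441*√1662793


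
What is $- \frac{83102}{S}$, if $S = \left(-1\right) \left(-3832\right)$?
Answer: $- \frac{41551}{1916} \approx -21.686$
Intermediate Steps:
$S = 3832$
$- \frac{83102}{S} = - \frac{83102}{3832} = \left(-83102\right) \frac{1}{3832} = - \frac{41551}{1916}$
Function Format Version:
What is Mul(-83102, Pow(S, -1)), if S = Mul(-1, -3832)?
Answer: Rational(-41551, 1916) ≈ -21.686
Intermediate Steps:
S = 3832
Mul(-83102, Pow(S, -1)) = Mul(-83102, Pow(3832, -1)) = Mul(-83102, Rational(1, 3832)) = Rational(-41551, 1916)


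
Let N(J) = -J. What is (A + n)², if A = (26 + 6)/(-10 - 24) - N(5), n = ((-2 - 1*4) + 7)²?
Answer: 7396/289 ≈ 25.592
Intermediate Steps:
n = 1 (n = ((-2 - 4) + 7)² = (-6 + 7)² = 1² = 1)
A = 69/17 (A = (26 + 6)/(-10 - 24) - (-1)*5 = 32/(-34) - 1*(-5) = 32*(-1/34) + 5 = -16/17 + 5 = 69/17 ≈ 4.0588)
(A + n)² = (69/17 + 1)² = (86/17)² = 7396/289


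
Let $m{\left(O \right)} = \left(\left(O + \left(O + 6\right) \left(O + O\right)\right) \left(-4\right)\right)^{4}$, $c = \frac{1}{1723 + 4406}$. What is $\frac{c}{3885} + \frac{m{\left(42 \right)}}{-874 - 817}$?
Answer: $- \frac{1679208826792848455944549}{40264680015} \approx -4.1704 \cdot 10^{13}$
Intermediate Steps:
$c = \frac{1}{6129} \approx 0.00016316$
$m{\left(O \right)} = \left(- 4 O - 8 O \left(6 + O\right)\right)^{4}$ ($m{\left(O \right)} = \left(\left(O + \left(6 + O\right) 2 O\right) \left(-4\right)\right)^{4} = \left(\left(O + 2 O \left(6 + O\right)\right) \left(-4\right)\right)^{4} = \left(- 4 O - 8 O \left(6 + O\right)\right)^{4}$)
$\frac{c}{3885} + \frac{m{\left(42 \right)}}{-874 - 817} = \frac{1}{6129 \cdot 3885} + \frac{256 \cdot 42^{4} \left(13 + 2 \cdot 42\right)^{4}}{-874 - 817} = \frac{1}{6129} \cdot \frac{1}{3885} + \frac{256 \cdot 3111696 \left(13 + 84\right)^{4}}{-1691} = \frac{1}{23811165} + 256 \cdot 3111696 \cdot 97^{4} \left(- \frac{1}{1691}\right) = \frac{1}{23811165} + 256 \cdot 3111696 \cdot 88529281 \left(- \frac{1}{1691}\right) = \frac{1}{23811165} + 70521909650067456 \left(- \frac{1}{1691}\right) = \frac{1}{23811165} - \frac{70521909650067456}{1691} = - \frac{1679208826792848455944549}{40264680015}$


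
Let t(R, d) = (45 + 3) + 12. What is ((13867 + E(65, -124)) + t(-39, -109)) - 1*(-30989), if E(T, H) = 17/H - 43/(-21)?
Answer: 116966239/2604 ≈ 44918.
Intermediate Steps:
E(T, H) = 43/21 + 17/H (E(T, H) = 17/H - 43*(-1/21) = 17/H + 43/21 = 43/21 + 17/H)
t(R, d) = 60 (t(R, d) = 48 + 12 = 60)
((13867 + E(65, -124)) + t(-39, -109)) - 1*(-30989) = ((13867 + (43/21 + 17/(-124))) + 60) - 1*(-30989) = ((13867 + (43/21 + 17*(-1/124))) + 60) + 30989 = ((13867 + (43/21 - 17/124)) + 60) + 30989 = ((13867 + 4975/2604) + 60) + 30989 = (36114643/2604 + 60) + 30989 = 36270883/2604 + 30989 = 116966239/2604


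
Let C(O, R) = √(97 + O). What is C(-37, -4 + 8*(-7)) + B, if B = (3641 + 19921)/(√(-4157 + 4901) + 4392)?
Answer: 615978/114815 + 2*√15 - 561*√186/229630 ≈ 13.078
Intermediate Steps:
B = 23562/(4392 + 2*√186) (B = 23562/(√744 + 4392) = 23562/(2*√186 + 4392) = 23562/(4392 + 2*√186) ≈ 5.3316)
C(-37, -4 + 8*(-7)) + B = √(97 - 37) + (615978/114815 - 561*√186/229630) = √60 + (615978/114815 - 561*√186/229630) = 2*√15 + (615978/114815 - 561*√186/229630) = 615978/114815 + 2*√15 - 561*√186/229630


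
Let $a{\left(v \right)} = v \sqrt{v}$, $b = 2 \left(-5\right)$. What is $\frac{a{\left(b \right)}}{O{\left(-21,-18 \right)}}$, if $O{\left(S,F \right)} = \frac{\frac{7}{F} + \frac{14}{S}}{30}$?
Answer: $\frac{5400 i \sqrt{10}}{19} \approx 898.75 i$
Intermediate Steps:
$O{\left(S,F \right)} = \frac{7}{15 S} + \frac{7}{30 F}$ ($O{\left(S,F \right)} = \left(\frac{7}{F} + \frac{14}{S}\right) \frac{1}{30} = \frac{7}{15 S} + \frac{7}{30 F}$)
$b = -10$
$a{\left(v \right)} = v^{\frac{3}{2}}$
$\frac{a{\left(b \right)}}{O{\left(-21,-18 \right)}} = \frac{\left(-10\right)^{\frac{3}{2}}}{\frac{7}{15 \left(-21\right)} + \frac{7}{30 \left(-18\right)}} = \frac{\left(-10\right) i \sqrt{10}}{\frac{7}{15} \left(- \frac{1}{21}\right) + \frac{7}{30} \left(- \frac{1}{18}\right)} = \frac{\left(-10\right) i \sqrt{10}}{- \frac{1}{45} - \frac{7}{540}} = \frac{\left(-10\right) i \sqrt{10}}{- \frac{19}{540}} = - 10 i \sqrt{10} \left(- \frac{540}{19}\right) = \frac{5400 i \sqrt{10}}{19}$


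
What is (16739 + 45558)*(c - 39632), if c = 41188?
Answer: 96934132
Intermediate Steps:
(16739 + 45558)*(c - 39632) = (16739 + 45558)*(41188 - 39632) = 62297*1556 = 96934132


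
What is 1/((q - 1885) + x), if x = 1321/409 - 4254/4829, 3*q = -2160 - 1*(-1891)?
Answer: -5925183/11686343695 ≈ -0.00050702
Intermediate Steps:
q = -269/3 (q = (-2160 - 1*(-1891))/3 = (-2160 + 1891)/3 = (⅓)*(-269) = -269/3 ≈ -89.667)
x = 4639223/1975061 (x = 1321*(1/409) - 4254*1/4829 = 1321/409 - 4254/4829 = 4639223/1975061 ≈ 2.3489)
1/((q - 1885) + x) = 1/((-269/3 - 1885) + 4639223/1975061) = 1/(-5924/3 + 4639223/1975061) = 1/(-11686343695/5925183) = -5925183/11686343695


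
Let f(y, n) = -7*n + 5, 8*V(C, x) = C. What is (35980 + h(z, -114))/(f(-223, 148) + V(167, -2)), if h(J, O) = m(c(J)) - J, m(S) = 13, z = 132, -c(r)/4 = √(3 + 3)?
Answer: -286888/8081 ≈ -35.502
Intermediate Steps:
c(r) = -4*√6 (c(r) = -4*√(3 + 3) = -4*√6)
V(C, x) = C/8
h(J, O) = 13 - J
f(y, n) = 5 - 7*n
(35980 + h(z, -114))/(f(-223, 148) + V(167, -2)) = (35980 + (13 - 1*132))/((5 - 7*148) + (⅛)*167) = (35980 + (13 - 132))/((5 - 1036) + 167/8) = (35980 - 119)/(-1031 + 167/8) = 35861/(-8081/8) = 35861*(-8/8081) = -286888/8081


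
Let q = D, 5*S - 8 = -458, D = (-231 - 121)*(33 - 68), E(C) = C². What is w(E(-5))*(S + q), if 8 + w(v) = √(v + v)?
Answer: -97840 + 61150*√2 ≈ -11361.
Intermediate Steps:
D = 12320 (D = -352*(-35) = 12320)
S = -90 (S = 8/5 + (⅕)*(-458) = 8/5 - 458/5 = -90)
q = 12320
w(v) = -8 + √2*√v (w(v) = -8 + √(v + v) = -8 + √(2*v) = -8 + √2*√v)
w(E(-5))*(S + q) = (-8 + √2*√((-5)²))*(-90 + 12320) = (-8 + √2*√25)*12230 = (-8 + √2*5)*12230 = (-8 + 5*√2)*12230 = -97840 + 61150*√2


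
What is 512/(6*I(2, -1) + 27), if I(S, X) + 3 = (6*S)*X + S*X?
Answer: -512/75 ≈ -6.8267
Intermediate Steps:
I(S, X) = -3 + 7*S*X (I(S, X) = -3 + ((6*S)*X + S*X) = -3 + (6*S*X + S*X) = -3 + 7*S*X)
512/(6*I(2, -1) + 27) = 512/(6*(-3 + 7*2*(-1)) + 27) = 512/(6*(-3 - 14) + 27) = 512/(6*(-17) + 27) = 512/(-102 + 27) = 512/(-75) = 512*(-1/75) = -512/75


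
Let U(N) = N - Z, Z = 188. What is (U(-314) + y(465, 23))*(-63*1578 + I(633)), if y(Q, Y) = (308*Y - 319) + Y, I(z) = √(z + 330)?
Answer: -624916404 + 18858*√107 ≈ -6.2472e+8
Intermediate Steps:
I(z) = √(330 + z)
y(Q, Y) = -319 + 309*Y (y(Q, Y) = (-319 + 308*Y) + Y = -319 + 309*Y)
U(N) = -188 + N (U(N) = N - 1*188 = N - 188 = -188 + N)
(U(-314) + y(465, 23))*(-63*1578 + I(633)) = ((-188 - 314) + (-319 + 309*23))*(-63*1578 + √(330 + 633)) = (-502 + (-319 + 7107))*(-99414 + √963) = (-502 + 6788)*(-99414 + 3*√107) = 6286*(-99414 + 3*√107) = -624916404 + 18858*√107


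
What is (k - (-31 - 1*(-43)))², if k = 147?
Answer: 18225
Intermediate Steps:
(k - (-31 - 1*(-43)))² = (147 - (-31 - 1*(-43)))² = (147 - (-31 + 43))² = (147 - 1*12)² = (147 - 12)² = 135² = 18225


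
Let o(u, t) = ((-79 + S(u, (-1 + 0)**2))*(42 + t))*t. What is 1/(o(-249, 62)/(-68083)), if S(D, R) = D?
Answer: 68083/2114944 ≈ 0.032191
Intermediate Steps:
o(u, t) = t*(-79 + u)*(42 + t) (o(u, t) = ((-79 + u)*(42 + t))*t = t*(-79 + u)*(42 + t))
1/(o(-249, 62)/(-68083)) = 1/((62*(-3318 - 79*62 + 42*(-249) + 62*(-249)))/(-68083)) = 1/((62*(-3318 - 4898 - 10458 - 15438))*(-1/68083)) = 1/((62*(-34112))*(-1/68083)) = 1/(-2114944*(-1/68083)) = 1/(2114944/68083) = 68083/2114944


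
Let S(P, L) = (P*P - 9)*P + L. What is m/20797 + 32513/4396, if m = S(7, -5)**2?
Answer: 20584089/1865788 ≈ 11.032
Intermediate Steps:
S(P, L) = L + P*(-9 + P**2) (S(P, L) = (P**2 - 9)*P + L = (-9 + P**2)*P + L = P*(-9 + P**2) + L = L + P*(-9 + P**2))
m = 75625 (m = (-5 + 7**3 - 9*7)**2 = (-5 + 343 - 63)**2 = 275**2 = 75625)
m/20797 + 32513/4396 = 75625/20797 + 32513/4396 = 20584089/1865788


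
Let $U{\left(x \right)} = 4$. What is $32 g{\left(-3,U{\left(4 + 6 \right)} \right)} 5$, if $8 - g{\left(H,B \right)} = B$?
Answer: $640$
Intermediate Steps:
$g{\left(H,B \right)} = 8 - B$
$32 g{\left(-3,U{\left(4 + 6 \right)} \right)} 5 = 32 \left(8 - 4\right) 5 = 32 \cdot 4 \cdot 5 = 128 \cdot 5 = 640$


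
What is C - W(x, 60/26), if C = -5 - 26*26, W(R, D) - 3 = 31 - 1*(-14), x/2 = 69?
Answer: -729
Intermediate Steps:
x = 138 (x = 2*69 = 138)
W(R, D) = 48 (W(R, D) = 3 + (31 - 1*(-14)) = 3 + (31 + 14) = 3 + 45 = 48)
C = -681 (C = -5 - 676 = -681)
C - W(x, 60/26) = -681 - 1*48 = -681 - 48 = -729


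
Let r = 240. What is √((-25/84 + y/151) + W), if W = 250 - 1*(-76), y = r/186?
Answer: √12589491544539/196602 ≈ 18.047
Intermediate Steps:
y = 40/31 (y = 240/186 = 240*(1/186) = 40/31 ≈ 1.2903)
W = 326 (W = 250 + 76 = 326)
√((-25/84 + y/151) + W) = √((-25/84 + (40/31)/151) + 326) = √((-25*1/84 + (40/31)*(1/151)) + 326) = √((-25/84 + 40/4681) + 326) = √(-113665/393204 + 326) = √(128070839/393204) = √12589491544539/196602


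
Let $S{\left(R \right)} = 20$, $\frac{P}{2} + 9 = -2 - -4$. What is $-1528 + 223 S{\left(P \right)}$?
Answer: $2932$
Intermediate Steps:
$P = -14$ ($P = -18 + 2 \left(-2 - -4\right) = -18 + 2 \left(-2 + 4\right) = -18 + 2 \cdot 2 = -18 + 4 = -14$)
$-1528 + 223 S{\left(P \right)} = -1528 + 223 \cdot 20 = -1528 + 4460 = 2932$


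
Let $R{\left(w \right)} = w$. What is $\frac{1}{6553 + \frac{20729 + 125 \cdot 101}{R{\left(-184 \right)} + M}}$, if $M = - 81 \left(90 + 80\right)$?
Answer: $\frac{6977}{45703604} \approx 0.00015266$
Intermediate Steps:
$M = -13770$ ($M = \left(-81\right) 170 = -13770$)
$\frac{1}{6553 + \frac{20729 + 125 \cdot 101}{R{\left(-184 \right)} + M}} = \frac{1}{6553 + \frac{20729 + 125 \cdot 101}{-184 - 13770}} = \frac{1}{6553 + \frac{20729 + 12625}{-13954}} = \frac{1}{6553 + 33354 \left(- \frac{1}{13954}\right)} = \frac{1}{6553 - \frac{16677}{6977}} = \frac{1}{\frac{45703604}{6977}} = \frac{6977}{45703604}$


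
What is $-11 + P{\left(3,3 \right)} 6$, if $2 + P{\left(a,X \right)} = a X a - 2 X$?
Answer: $103$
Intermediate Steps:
$P{\left(a,X \right)} = -2 - 2 X + X a^{2}$ ($P{\left(a,X \right)} = -2 - \left(2 X - a X a\right) = -2 - \left(2 X - X a a\right) = -2 + \left(X a^{2} - 2 X\right) = -2 + \left(- 2 X + X a^{2}\right) = -2 - 2 X + X a^{2}$)
$-11 + P{\left(3,3 \right)} 6 = -11 + \left(-2 - 6 + 3 \cdot 3^{2}\right) 6 = -11 + \left(-2 - 6 + 3 \cdot 9\right) 6 = -11 + \left(-2 - 6 + 27\right) 6 = -11 + 19 \cdot 6 = -11 + 114 = 103$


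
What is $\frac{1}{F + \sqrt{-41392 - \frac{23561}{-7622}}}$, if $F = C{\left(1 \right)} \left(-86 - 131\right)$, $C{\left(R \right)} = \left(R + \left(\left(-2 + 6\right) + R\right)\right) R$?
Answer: $- \frac{472564}{630300531} - \frac{i \sqrt{5452344346}}{630300531} \approx -0.00074974 - 0.00011715 i$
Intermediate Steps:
$C{\left(R \right)} = R \left(4 + 2 R\right)$ ($C{\left(R \right)} = \left(R + \left(4 + R\right)\right) R = \left(4 + 2 R\right) R = R \left(4 + 2 R\right)$)
$F = -1302$ ($F = 2 \cdot 1 \left(2 + 1\right) \left(-86 - 131\right) = 2 \cdot 1 \cdot 3 \left(-217\right) = 6 \left(-217\right) = -1302$)
$\frac{1}{F + \sqrt{-41392 - \frac{23561}{-7622}}} = \frac{1}{-1302 + \sqrt{-41392 - \frac{23561}{-7622}}} = \frac{1}{-1302 + \sqrt{-41392 - - \frac{23561}{7622}}} = \frac{1}{-1302 + \sqrt{-41392 + \frac{23561}{7622}}} = \frac{1}{-1302 + \sqrt{- \frac{315466263}{7622}}} = \frac{1}{-1302 + \frac{21 i \sqrt{5452344346}}{7622}}$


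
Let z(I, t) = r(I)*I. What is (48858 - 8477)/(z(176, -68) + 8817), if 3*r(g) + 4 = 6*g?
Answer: 121143/211603 ≈ 0.57250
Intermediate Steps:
r(g) = -4/3 + 2*g (r(g) = -4/3 + (6*g)/3 = -4/3 + 2*g)
z(I, t) = I*(-4/3 + 2*I) (z(I, t) = (-4/3 + 2*I)*I = I*(-4/3 + 2*I))
(48858 - 8477)/(z(176, -68) + 8817) = (48858 - 8477)/((2/3)*176*(-2 + 3*176) + 8817) = 40381/((2/3)*176*(-2 + 528) + 8817) = 40381/((2/3)*176*526 + 8817) = 40381/(185152/3 + 8817) = 40381/(211603/3) = 40381*(3/211603) = 121143/211603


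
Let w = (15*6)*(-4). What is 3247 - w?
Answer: 3607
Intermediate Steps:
w = -360 (w = 90*(-4) = -360)
3247 - w = 3247 - 1*(-360) = 3247 + 360 = 3607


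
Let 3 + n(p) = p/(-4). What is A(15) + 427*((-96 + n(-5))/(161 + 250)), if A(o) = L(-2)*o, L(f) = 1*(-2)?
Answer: -216277/1644 ≈ -131.56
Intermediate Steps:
n(p) = -3 - p/4 (n(p) = -3 + p/(-4) = -3 - p/4)
L(f) = -2
A(o) = -2*o
A(15) + 427*((-96 + n(-5))/(161 + 250)) = -2*15 + 427*((-96 + (-3 - ¼*(-5)))/(161 + 250)) = -30 + 427*((-96 + (-3 + 5/4))/411) = -30 + 427*((-96 - 7/4)*(1/411)) = -30 + 427*(-391/4*1/411) = -30 + 427*(-391/1644) = -30 - 166957/1644 = -216277/1644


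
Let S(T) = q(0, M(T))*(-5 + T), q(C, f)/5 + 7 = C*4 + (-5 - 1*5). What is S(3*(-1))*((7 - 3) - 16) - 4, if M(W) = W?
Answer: -8164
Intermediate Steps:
q(C, f) = -85 + 20*C (q(C, f) = -35 + 5*(C*4 + (-5 - 1*5)) = -35 + 5*(4*C + (-5 - 5)) = -35 + 5*(4*C - 10) = -35 + 5*(-10 + 4*C) = -35 + (-50 + 20*C) = -85 + 20*C)
S(T) = 425 - 85*T (S(T) = (-85 + 20*0)*(-5 + T) = (-85 + 0)*(-5 + T) = -85*(-5 + T) = 425 - 85*T)
S(3*(-1))*((7 - 3) - 16) - 4 = (425 - 255*(-1))*((7 - 3) - 16) - 4 = (425 - 85*(-3))*(4 - 16) - 4 = (425 + 255)*(-12) - 4 = 680*(-12) - 4 = -8160 - 4 = -8164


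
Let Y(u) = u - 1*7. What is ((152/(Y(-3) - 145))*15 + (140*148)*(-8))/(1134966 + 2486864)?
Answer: -2569508/56138365 ≈ -0.045771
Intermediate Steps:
Y(u) = -7 + u (Y(u) = u - 7 = -7 + u)
((152/(Y(-3) - 145))*15 + (140*148)*(-8))/(1134966 + 2486864) = ((152/((-7 - 3) - 145))*15 + (140*148)*(-8))/(1134966 + 2486864) = ((152/(-10 - 145))*15 + 20720*(-8))/3621830 = ((152/(-155))*15 - 165760)*(1/3621830) = ((152*(-1/155))*15 - 165760)*(1/3621830) = (-152/155*15 - 165760)*(1/3621830) = (-456/31 - 165760)*(1/3621830) = -5139016/31*1/3621830 = -2569508/56138365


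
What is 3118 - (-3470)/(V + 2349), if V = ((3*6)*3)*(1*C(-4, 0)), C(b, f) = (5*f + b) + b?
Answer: 5980676/1917 ≈ 3119.8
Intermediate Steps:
C(b, f) = 2*b + 5*f (C(b, f) = (b + 5*f) + b = 2*b + 5*f)
V = -432 (V = ((3*6)*3)*(1*(2*(-4) + 5*0)) = (18*3)*(1*(-8 + 0)) = 54*(1*(-8)) = 54*(-8) = -432)
3118 - (-3470)/(V + 2349) = 3118 - (-3470)/(-432 + 2349) = 3118 - (-3470)/1917 = 3118 - 1*(-3470/1917) = 3118 + 3470/1917 = 5980676/1917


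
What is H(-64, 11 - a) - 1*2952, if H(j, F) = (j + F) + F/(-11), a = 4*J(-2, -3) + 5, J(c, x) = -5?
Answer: -32916/11 ≈ -2992.4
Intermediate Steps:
a = -15 (a = 4*(-5) + 5 = -20 + 5 = -15)
H(j, F) = j + 10*F/11 (H(j, F) = (F + j) + F*(-1/11) = (F + j) - F/11 = j + 10*F/11)
H(-64, 11 - a) - 1*2952 = (-64 + 10*(11 - 1*(-15))/11) - 1*2952 = (-64 + 10*(11 + 15)/11) - 2952 = (-64 + (10/11)*26) - 2952 = (-64 + 260/11) - 2952 = -444/11 - 2952 = -32916/11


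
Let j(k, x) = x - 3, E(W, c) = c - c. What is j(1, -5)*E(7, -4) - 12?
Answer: -12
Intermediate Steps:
E(W, c) = 0
j(k, x) = -3 + x
j(1, -5)*E(7, -4) - 12 = (-3 - 5)*0 - 12 = -8*0 - 12 = 0 - 12 = -12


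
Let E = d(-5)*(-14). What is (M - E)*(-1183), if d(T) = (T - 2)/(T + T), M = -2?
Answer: -46137/5 ≈ -9227.4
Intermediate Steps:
d(T) = (-2 + T)/(2*T) (d(T) = (-2 + T)/((2*T)) = (-2 + T)*(1/(2*T)) = (-2 + T)/(2*T))
E = -49/5 (E = ((½)*(-2 - 5)/(-5))*(-14) = ((½)*(-⅕)*(-7))*(-14) = (7/10)*(-14) = -49/5 ≈ -9.8000)
(M - E)*(-1183) = (-2 - 1*(-49/5))*(-1183) = (-2 + 49/5)*(-1183) = (39/5)*(-1183) = -46137/5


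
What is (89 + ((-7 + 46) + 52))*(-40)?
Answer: -7200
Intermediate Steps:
(89 + ((-7 + 46) + 52))*(-40) = (89 + (39 + 52))*(-40) = (89 + 91)*(-40) = 180*(-40) = -7200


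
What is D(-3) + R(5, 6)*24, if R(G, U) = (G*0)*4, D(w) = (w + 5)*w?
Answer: -6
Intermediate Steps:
D(w) = w*(5 + w) (D(w) = (5 + w)*w = w*(5 + w))
R(G, U) = 0 (R(G, U) = 0*4 = 0)
D(-3) + R(5, 6)*24 = -3*(5 - 3) + 0*24 = -3*2 + 0 = -6 + 0 = -6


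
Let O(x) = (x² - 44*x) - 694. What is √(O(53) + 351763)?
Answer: √351546 ≈ 592.91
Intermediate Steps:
O(x) = -694 + x² - 44*x
√(O(53) + 351763) = √((-694 + 53² - 44*53) + 351763) = √((-694 + 2809 - 2332) + 351763) = √(-217 + 351763) = √351546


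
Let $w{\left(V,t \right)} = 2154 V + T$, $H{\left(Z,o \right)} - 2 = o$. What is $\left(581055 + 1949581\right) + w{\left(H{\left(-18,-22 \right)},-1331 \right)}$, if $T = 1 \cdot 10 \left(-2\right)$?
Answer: $2487536$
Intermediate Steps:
$H{\left(Z,o \right)} = 2 + o$
$T = -20$ ($T = 10 \left(-2\right) = -20$)
$w{\left(V,t \right)} = -20 + 2154 V$ ($w{\left(V,t \right)} = 2154 V - 20 = -20 + 2154 V$)
$\left(581055 + 1949581\right) + w{\left(H{\left(-18,-22 \right)},-1331 \right)} = \left(581055 + 1949581\right) + \left(-20 + 2154 \left(2 - 22\right)\right) = 2530636 + \left(-20 + 2154 \left(-20\right)\right) = 2530636 - 43100 = 2487536$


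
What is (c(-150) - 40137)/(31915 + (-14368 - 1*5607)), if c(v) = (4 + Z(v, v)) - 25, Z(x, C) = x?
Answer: -3359/995 ≈ -3.3759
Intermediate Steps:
c(v) = -21 + v (c(v) = (4 + v) - 25 = -21 + v)
(c(-150) - 40137)/(31915 + (-14368 - 1*5607)) = ((-21 - 150) - 40137)/(31915 + (-14368 - 1*5607)) = (-171 - 40137)/(31915 + (-14368 - 5607)) = -40308/(31915 - 19975) = -40308/11940 = -40308*1/11940 = -3359/995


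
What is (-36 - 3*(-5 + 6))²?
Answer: 1521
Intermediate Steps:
(-36 - 3*(-5 + 6))² = (-36 - 3*1)² = (-36 - 3)² = (-39)² = 1521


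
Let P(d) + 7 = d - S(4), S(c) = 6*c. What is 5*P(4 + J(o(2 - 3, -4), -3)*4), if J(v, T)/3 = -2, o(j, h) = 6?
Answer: -255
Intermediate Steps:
J(v, T) = -6 (J(v, T) = 3*(-2) = -6)
P(d) = -31 + d (P(d) = -7 + (d - 6*4) = -7 + (d - 1*24) = -7 + (d - 24) = -7 + (-24 + d) = -31 + d)
5*P(4 + J(o(2 - 3, -4), -3)*4) = 5*(-31 + (4 - 6*4)) = 5*(-31 + (4 - 24)) = 5*(-31 - 20) = 5*(-51) = -255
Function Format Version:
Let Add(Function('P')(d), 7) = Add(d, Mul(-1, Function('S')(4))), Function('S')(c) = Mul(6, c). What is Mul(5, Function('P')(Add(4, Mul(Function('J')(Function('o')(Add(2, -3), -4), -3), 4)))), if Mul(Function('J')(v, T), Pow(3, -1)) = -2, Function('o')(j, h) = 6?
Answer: -255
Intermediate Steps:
Function('J')(v, T) = -6 (Function('J')(v, T) = Mul(3, -2) = -6)
Function('P')(d) = Add(-31, d) (Function('P')(d) = Add(-7, Add(d, Mul(-1, Mul(6, 4)))) = Add(-7, Add(d, Mul(-1, 24))) = Add(-7, Add(d, -24)) = Add(-7, Add(-24, d)) = Add(-31, d))
Mul(5, Function('P')(Add(4, Mul(Function('J')(Function('o')(Add(2, -3), -4), -3), 4)))) = Mul(5, Add(-31, Add(4, Mul(-6, 4)))) = Mul(5, Add(-31, Add(4, -24))) = Mul(5, Add(-31, -20)) = Mul(5, -51) = -255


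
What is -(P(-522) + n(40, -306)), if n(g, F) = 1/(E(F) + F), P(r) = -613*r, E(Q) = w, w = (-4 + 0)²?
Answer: -92795939/290 ≈ -3.1999e+5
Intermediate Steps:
w = 16 (w = (-4)² = 16)
E(Q) = 16
n(g, F) = 1/(16 + F)
-(P(-522) + n(40, -306)) = -(-613*(-522) + 1/(16 - 306)) = -(319986 + 1/(-290)) = -(319986 - 1/290) = -1*92795939/290 = -92795939/290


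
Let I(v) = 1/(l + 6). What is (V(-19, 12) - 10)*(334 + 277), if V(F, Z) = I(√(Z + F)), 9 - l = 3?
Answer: -72709/12 ≈ -6059.1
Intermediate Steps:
l = 6 (l = 9 - 1*3 = 9 - 3 = 6)
I(v) = 1/12 (I(v) = 1/(6 + 6) = 1/12)
V(F, Z) = 1/12
(V(-19, 12) - 10)*(334 + 277) = (1/12 - 10)*(334 + 277) = -119/12*611 = -72709/12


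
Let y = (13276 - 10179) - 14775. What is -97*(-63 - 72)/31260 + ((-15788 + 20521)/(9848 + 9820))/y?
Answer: 50125827905/119664792984 ≈ 0.41889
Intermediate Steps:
y = -11678 (y = 3097 - 14775 = -11678)
-97*(-63 - 72)/31260 + ((-15788 + 20521)/(9848 + 9820))/y = -97*(-63 - 72)/31260 + ((-15788 + 20521)/(9848 + 9820))/(-11678) = -97*(-135)*(1/31260) + (4733/19668)*(-1/11678) = 13095*(1/31260) + (4733*(1/19668))*(-1/11678) = 873/2084 + (4733/19668)*(-1/11678) = 873/2084 - 4733/229682904 = 50125827905/119664792984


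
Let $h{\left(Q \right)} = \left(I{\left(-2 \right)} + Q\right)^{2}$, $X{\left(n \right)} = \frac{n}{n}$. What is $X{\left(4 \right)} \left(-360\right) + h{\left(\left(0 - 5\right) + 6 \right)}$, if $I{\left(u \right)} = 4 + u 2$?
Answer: $-359$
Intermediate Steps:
$I{\left(u \right)} = 4 + 2 u$
$X{\left(n \right)} = 1$
$h{\left(Q \right)} = Q^{2}$ ($h{\left(Q \right)} = \left(\left(4 + 2 \left(-2\right)\right) + Q\right)^{2} = \left(\left(4 - 4\right) + Q\right)^{2} = \left(0 + Q\right)^{2} = Q^{2}$)
$X{\left(4 \right)} \left(-360\right) + h{\left(\left(0 - 5\right) + 6 \right)} = 1 \left(-360\right) + \left(\left(0 - 5\right) + 6\right)^{2} = -360 + \left(-5 + 6\right)^{2} = -360 + 1^{2} = -360 + 1 = -359$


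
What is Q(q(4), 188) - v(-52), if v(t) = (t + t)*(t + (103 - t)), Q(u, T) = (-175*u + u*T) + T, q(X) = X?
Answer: 10952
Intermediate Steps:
Q(u, T) = T - 175*u + T*u (Q(u, T) = (-175*u + T*u) + T = T - 175*u + T*u)
v(t) = 206*t (v(t) = (2*t)*103 = 206*t)
Q(q(4), 188) - v(-52) = (188 - 175*4 + 188*4) - 206*(-52) = (188 - 700 + 752) - 1*(-10712) = 240 + 10712 = 10952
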